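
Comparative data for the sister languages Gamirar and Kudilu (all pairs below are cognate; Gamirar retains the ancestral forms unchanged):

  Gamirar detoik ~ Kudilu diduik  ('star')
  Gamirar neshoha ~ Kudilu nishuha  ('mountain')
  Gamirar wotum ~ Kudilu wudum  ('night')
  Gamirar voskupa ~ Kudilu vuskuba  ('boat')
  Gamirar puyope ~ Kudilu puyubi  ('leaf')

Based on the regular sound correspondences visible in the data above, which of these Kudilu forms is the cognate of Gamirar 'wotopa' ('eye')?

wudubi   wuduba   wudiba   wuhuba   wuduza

wuduba

neshoha ~ nishuha, wotum ~ wudum — Gamirar o corresponds to Kudilu u after a consonant, before a consonant other than r, m, n, p, b, f, v.
detoik ~ diduik — Gamirar t corresponds to Kudilu d between vowels (before a back vowel).
puyope ~ puyubi — Gamirar o corresponds to Kudilu u after a consonant, before a labial obstruent.
voskupa ~ vuskuba — Gamirar p corresponds to Kudilu b between vowels (before a back vowel).
Applying these to Gamirar 'wotopa':
  wotopa → wutopa   (o→u after a consonant, before a consonant other than r, m, n, p, b, f, v)
  wutopa → wudopa   (t→d between vowels (before a back vowel))
  wudopa → wudupa   (o→u after a consonant, before a labial obstruent)
  wudupa → wuduba   (p→b between vowels (before a back vowel))
So the Kudilu cognate is 'wuduba'.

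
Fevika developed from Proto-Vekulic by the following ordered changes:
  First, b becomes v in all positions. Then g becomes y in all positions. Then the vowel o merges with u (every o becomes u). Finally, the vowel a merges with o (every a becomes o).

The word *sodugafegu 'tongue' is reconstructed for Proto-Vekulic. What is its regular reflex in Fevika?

suduyofeyu

Fevika: *sodugafegu > soduyafeyu > suduyafeyu > suduyofeyu  (by unconditioned shift, vowel merger, vowel merger)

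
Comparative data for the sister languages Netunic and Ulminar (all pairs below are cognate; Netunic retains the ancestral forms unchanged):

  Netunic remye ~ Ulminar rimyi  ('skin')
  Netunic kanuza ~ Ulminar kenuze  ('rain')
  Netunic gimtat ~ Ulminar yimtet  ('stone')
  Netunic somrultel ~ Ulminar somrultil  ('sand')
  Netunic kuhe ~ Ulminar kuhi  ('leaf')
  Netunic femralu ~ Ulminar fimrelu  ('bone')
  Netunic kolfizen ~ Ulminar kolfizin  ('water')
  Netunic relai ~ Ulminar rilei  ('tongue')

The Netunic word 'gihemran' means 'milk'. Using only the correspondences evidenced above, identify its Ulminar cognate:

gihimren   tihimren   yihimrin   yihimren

yihimren

gimtat ~ yimtet — Netunic g corresponds to Ulminar y word-initially before a front vowel.
remye ~ rimyi, femralu ~ fimrelu — Netunic e corresponds to Ulminar i after a consonant, before a nasal.
kanuza ~ kenuze — Netunic a corresponds to Ulminar e after a consonant, before a nasal.
Applying these to Netunic 'gihemran':
  gihemran → yihemran   (g→y word-initially before a front vowel)
  yihemran → yihimran   (e→i after a consonant, before a nasal)
  yihimran → yihimren   (a→e after a consonant, before a nasal)
So the Ulminar cognate is 'yihimren'.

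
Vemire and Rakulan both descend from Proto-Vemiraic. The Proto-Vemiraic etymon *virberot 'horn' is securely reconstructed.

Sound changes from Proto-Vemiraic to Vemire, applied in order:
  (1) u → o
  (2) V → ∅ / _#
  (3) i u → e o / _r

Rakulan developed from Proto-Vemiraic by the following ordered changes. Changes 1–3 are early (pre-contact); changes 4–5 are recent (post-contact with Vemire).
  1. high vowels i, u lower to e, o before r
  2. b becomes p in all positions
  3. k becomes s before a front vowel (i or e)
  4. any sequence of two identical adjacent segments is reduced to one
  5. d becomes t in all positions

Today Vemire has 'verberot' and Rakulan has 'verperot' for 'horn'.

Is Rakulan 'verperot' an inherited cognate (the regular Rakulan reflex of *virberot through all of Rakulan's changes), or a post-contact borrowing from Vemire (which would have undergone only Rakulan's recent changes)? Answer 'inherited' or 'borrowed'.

inherited

If inherited, *virberot would pass through all of Rakulan's changes:
Rakulan: *virberot > verberot > verperot  (by pre-rhotic lowering, unconditioned shift)
If borrowed from Vemire 'verberot' after the early changes, it would undergo only the recent ones:
  rule 4 (degemination): no change (verberot)
  rule 5 (unconditioned shift): no change (verberot)
  ⇒ as a loan: verberot
Rakulan 'verperot' matches the inherited outcome exactly, so it is an inherited cognate, not a loan.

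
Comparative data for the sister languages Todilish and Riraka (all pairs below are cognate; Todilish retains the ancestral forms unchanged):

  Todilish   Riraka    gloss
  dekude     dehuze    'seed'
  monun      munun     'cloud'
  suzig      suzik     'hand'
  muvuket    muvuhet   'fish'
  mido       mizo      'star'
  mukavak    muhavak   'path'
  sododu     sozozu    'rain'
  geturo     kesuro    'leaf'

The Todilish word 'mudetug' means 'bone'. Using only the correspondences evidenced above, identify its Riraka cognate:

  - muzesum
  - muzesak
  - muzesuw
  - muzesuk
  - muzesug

dekude ~ dehuze — Todilish d corresponds to Riraka z between vowels (before a front vowel).
geturo ~ kesuro — Todilish t corresponds to Riraka s between vowels (before a back vowel).
suzig ~ suzik — Todilish g corresponds to Riraka k word-finally.
Applying these to Todilish 'mudetug':
  mudetug → muzetug   (d→z between vowels (before a front vowel))
  muzetug → muzesug   (t→s between vowels (before a back vowel))
  muzesug → muzesuk   (g→k word-finally)
So the Riraka cognate is 'muzesuk'.

muzesuk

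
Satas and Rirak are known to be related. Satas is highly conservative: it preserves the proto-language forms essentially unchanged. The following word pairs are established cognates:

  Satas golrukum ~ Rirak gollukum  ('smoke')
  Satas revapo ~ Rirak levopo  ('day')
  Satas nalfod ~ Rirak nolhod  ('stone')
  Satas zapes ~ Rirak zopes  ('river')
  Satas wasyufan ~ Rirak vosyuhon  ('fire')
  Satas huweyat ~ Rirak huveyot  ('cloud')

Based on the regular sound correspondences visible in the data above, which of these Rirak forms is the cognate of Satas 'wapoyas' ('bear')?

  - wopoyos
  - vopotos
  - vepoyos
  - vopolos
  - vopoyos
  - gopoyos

wasyufan ~ vosyuhon — Satas w corresponds to Rirak v word-initially before a back vowel.
revapo ~ levopo, zapes ~ zopes — Satas a corresponds to Rirak o after a consonant, before a labial obstruent.
nalfod ~ nolhod, wasyufan ~ vosyuhon — Satas a corresponds to Rirak o after a consonant, before a consonant other than r, m, n, p, b, f, v.
Applying these to Satas 'wapoyas':
  wapoyas → vapoyas   (w→v word-initially before a back vowel)
  vapoyas → vopoyas   (a→o after a consonant, before a labial obstruent)
  vopoyas → vopoyos   (a→o after a consonant, before a consonant other than r, m, n, p, b, f, v)
So the Rirak cognate is 'vopoyos'.

vopoyos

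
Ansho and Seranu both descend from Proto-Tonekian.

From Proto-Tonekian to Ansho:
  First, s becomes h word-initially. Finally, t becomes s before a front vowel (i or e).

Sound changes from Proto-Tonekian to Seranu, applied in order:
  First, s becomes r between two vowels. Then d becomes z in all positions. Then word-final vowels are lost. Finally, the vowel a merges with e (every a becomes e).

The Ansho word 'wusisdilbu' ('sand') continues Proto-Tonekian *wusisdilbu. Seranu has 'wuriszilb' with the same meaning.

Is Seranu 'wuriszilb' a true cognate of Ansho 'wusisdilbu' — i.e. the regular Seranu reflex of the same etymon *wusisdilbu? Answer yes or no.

yes

Derive the expected Seranu reflex of *wusisdilbu:
Seranu: *wusisdilbu
  wusisdilbu → wurisdilbu   [rhotacism]
  wurisdilbu → wuriszilbu   [unconditioned shift]
  wuriszilbu → wuriszilb   [apocope]
  wuriszilb (rule 4 does not apply)
  giving Seranu wuriszilb.
Seranu 'wuriszilb' matches the regular reflex exactly, so the pair is cognate.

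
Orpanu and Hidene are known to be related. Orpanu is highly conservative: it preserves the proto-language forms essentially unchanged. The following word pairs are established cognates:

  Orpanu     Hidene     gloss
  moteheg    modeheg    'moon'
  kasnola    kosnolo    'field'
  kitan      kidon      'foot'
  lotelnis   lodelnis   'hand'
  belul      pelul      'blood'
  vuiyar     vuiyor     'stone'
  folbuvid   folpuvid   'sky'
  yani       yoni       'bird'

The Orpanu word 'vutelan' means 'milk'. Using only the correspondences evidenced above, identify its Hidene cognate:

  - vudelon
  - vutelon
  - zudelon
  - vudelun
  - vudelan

moteheg ~ modeheg, lotelnis ~ lodelnis — Orpanu t corresponds to Hidene d between vowels (before a front vowel).
kitan ~ kidon, yani ~ yoni — Orpanu a corresponds to Hidene o after a consonant, before a nasal.
Applying these to Orpanu 'vutelan':
  vutelan → vudelan   (t→d between vowels (before a front vowel))
  vudelan → vudelon   (a→o after a consonant, before a nasal)
So the Hidene cognate is 'vudelon'.

vudelon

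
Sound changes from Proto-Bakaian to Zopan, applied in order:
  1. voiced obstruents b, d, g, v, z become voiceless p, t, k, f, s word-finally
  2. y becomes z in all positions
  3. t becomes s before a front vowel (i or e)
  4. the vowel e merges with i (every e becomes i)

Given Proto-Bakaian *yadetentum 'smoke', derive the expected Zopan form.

zadisintum

Zopan: start from *yadetentum.
  rule 1: no change — yadetentum
  rule 2 (unconditioned shift): yadetentum → zadetentum
  rule 3 (palatalisation): zadetentum → zadesentum
  rule 4 (vowel merger): zadesentum → zadisintum
  ⇒ Zopan zadisintum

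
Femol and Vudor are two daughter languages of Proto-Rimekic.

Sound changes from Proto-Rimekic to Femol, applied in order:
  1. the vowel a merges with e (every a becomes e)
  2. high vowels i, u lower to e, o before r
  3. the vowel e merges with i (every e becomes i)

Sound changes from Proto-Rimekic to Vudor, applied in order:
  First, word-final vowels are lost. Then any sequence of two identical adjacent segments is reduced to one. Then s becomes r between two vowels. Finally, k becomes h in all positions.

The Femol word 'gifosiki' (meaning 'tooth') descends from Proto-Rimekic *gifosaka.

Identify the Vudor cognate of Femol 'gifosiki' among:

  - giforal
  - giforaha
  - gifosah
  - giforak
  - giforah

giforah

Vudor: *gifosaka
  gifosaka → gifosak   [apocope]
  gifosak (rule 2 does not apply)
  gifosak → giforak   [rhotacism]
  giforak → giforah   [unconditioned shift]
  giving Vudor giforah.
The other candidates each miss or misapply at least one Vudor change.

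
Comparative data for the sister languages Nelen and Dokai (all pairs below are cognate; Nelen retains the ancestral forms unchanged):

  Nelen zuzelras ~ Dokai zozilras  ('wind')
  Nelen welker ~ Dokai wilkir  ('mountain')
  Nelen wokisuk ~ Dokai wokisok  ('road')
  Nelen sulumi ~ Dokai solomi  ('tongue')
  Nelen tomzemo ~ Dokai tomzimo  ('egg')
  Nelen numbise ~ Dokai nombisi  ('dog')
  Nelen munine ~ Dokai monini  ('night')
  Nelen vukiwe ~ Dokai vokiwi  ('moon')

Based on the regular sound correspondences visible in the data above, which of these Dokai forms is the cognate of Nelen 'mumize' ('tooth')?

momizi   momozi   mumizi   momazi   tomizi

momizi

sulumi ~ solomi, numbise ~ nombisi — Nelen u corresponds to Dokai o after a consonant, before a nasal.
numbise ~ nombisi, munine ~ monini — Nelen e corresponds to Dokai i word-finally.
Applying these to Nelen 'mumize':
  mumize → momize   (u→o after a consonant, before a nasal)
  momize → momizi   (e→i word-finally)
So the Dokai cognate is 'momizi'.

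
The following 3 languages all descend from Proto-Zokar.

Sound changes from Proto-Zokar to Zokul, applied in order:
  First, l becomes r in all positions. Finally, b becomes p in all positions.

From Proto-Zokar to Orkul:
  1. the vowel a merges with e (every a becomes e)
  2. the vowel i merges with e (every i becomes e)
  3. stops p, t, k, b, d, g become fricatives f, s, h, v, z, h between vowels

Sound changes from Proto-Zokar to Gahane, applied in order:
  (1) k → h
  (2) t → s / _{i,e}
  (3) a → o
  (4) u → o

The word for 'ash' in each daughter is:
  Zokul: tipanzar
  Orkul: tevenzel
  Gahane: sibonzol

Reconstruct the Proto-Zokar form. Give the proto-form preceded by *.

*tibanzal

Position 3: Zokul has p, Orkul has v, Gahane has b. Gahane preserves b here (none of its changes turn any other segment into b), so the proto-segment is *b.
Position 8: Zokul has r, Orkul has l, Gahane has l. Orkul preserves l here (none of its changes turn any other segment into l), so the proto-segment is *l.
Position 1: Zokul has t, Orkul has t, Gahane has s. Zokul preserves t here (none of its changes turn any other segment into t), so the proto-segment is *t.
This points to *tibanzal. Verify forward in each daughter:
Zokul: *tibanzal > tibanzar > tipanzar  (by unconditioned shift, unconditioned shift)
Orkul: start from *tibanzal.
  rule 1 (vowel merger): tibanzal → tibenzel
  rule 2 (vowel merger): tibenzel → tebenzel
  rule 3 (intervocalic lenition): tebenzel → tevenzel
  ⇒ Orkul tevenzel
Gahane: start from *tibanzal.
  rule 1: no change — tibanzal
  rule 2 (palatalisation): tibanzal → sibanzal
  rule 3 (vowel merger): sibanzal → sibonzol
  rule 4: no change — sibonzol
  ⇒ Gahane sibonzol
*tibanzal is the unique common source.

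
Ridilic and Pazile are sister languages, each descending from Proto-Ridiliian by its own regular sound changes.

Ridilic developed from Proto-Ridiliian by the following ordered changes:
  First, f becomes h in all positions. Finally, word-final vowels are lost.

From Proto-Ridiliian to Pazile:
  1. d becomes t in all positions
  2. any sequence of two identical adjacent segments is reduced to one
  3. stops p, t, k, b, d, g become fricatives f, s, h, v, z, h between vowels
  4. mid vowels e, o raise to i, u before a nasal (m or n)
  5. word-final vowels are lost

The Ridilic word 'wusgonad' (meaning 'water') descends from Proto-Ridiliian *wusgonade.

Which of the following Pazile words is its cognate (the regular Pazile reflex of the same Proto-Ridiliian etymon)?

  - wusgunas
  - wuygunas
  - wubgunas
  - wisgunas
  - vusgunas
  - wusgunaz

wusgunas

Pazile: *wusgonade
  wusgonade → wusgonate   [unconditioned shift]
  wusgonate (rule 2 does not apply)
  wusgonate → wusgonase   [intervocalic lenition]
  wusgonase → wusgunase   [pre-nasal raising]
  wusgunase → wusgunas   [apocope]
  giving Pazile wusgunas.
The other candidates each miss or misapply at least one Pazile change.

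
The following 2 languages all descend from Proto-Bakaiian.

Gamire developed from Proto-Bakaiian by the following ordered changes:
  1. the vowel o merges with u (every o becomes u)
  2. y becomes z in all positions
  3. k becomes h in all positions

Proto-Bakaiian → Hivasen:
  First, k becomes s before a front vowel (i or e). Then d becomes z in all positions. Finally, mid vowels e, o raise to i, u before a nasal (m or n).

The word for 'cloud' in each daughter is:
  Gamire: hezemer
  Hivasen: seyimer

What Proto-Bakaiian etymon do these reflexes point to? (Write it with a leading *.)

*keyemer

Position 4: Gamire has e, Hivasen has i. Gamire preserves e here (none of its changes turn any other segment into e), so the proto-segment is *e.
Position 3: Gamire has z, Hivasen has y. Hivasen preserves y here (none of its changes turn any other segment into y), so the proto-segment is *y.
Continuing position by position gives *keyemer; check it forward:
Gamire: *keyemer > kezemer > hezemer  (by unconditioned shift, unconditioned shift)
Hivasen: *keyemer
  keyemer → seyemer   [palatalisation]
  seyemer (rule 2 does not apply)
  seyemer → seyimer   [pre-nasal raising]
  giving Hivasen seyimer.
Only *keyemer yields all of Gamire hezemer, Hivasen seyimer.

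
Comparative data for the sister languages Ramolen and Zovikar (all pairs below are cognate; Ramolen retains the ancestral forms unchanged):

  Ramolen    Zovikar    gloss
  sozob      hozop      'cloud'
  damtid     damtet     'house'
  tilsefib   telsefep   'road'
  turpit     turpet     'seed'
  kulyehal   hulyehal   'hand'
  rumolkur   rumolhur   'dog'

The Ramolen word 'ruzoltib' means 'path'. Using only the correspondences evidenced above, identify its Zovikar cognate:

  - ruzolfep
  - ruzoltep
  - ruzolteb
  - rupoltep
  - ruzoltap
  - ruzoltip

ruzoltep

tilsefib ~ telsefep — Ramolen i corresponds to Zovikar e after a consonant, before a labial obstruent.
sozob ~ hozop, tilsefib ~ telsefep — Ramolen b corresponds to Zovikar p word-finally.
Applying these to Ramolen 'ruzoltib':
  ruzoltib → ruzolteb   (i→e after a consonant, before a labial obstruent)
  ruzolteb → ruzoltep   (b→p word-finally)
So the Zovikar cognate is 'ruzoltep'.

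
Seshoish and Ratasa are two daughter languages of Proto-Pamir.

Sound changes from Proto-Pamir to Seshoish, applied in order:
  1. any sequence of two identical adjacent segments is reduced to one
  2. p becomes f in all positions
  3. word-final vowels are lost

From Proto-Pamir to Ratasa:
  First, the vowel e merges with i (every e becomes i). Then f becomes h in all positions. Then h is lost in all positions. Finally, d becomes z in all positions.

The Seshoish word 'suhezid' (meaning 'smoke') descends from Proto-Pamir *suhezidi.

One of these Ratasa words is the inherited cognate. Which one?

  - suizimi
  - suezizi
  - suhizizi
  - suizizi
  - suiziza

suizizi

Ratasa: start from *suhezidi.
  rule 1 (vowel merger): suhezidi → suhizidi
  rule 2: no change — suhizidi
  rule 3 (h-loss): suhizidi → suizidi
  rule 4 (unconditioned shift): suizidi → suizizi
  ⇒ Ratasa suizizi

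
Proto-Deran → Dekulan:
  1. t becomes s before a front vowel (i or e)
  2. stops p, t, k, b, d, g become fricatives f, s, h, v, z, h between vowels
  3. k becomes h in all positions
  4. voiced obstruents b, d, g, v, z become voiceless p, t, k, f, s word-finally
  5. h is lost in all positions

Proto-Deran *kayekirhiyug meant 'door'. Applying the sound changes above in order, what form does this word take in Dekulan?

Dekulan: start from *kayekirhiyug.
  rule 1: no change — kayekirhiyug
  rule 2 (intervocalic lenition): kayekirhiyug → kayehirhiyug
  rule 3 (unconditioned shift): kayehirhiyug → hayehirhiyug
  rule 4 (final devoicing): hayehirhiyug → hayehirhiyuk
  rule 5 (h-loss): hayehirhiyuk → ayeiriyuk
  ⇒ Dekulan ayeiriyuk

ayeiriyuk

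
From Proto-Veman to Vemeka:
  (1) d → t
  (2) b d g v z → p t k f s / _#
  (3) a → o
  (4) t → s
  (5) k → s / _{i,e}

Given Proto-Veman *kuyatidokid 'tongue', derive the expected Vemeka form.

kuyosisosis

Vemeka: *kuyatidokid
  kuyatidokid → kuyatitokit   [unconditioned shift]
  kuyatitokit (rule 2 does not apply)
  kuyatitokit → kuyotitokit   [vowel merger]
  kuyotitokit → kuyosisokis   [unconditioned shift]
  kuyosisokis → kuyosisosis   [palatalisation]
  giving Vemeka kuyosisosis.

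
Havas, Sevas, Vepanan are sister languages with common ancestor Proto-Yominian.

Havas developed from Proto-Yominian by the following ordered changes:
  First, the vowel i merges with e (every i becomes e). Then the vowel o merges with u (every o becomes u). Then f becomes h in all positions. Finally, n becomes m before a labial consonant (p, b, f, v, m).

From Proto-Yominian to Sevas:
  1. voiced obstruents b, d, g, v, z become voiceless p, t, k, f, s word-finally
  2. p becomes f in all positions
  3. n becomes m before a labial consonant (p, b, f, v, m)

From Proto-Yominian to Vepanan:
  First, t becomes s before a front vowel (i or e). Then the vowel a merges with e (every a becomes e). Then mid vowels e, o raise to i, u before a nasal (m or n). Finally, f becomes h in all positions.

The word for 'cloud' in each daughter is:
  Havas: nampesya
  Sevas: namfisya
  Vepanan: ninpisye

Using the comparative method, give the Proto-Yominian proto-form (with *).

Position 8: Havas has a, Sevas has a, Vepanan has e. Havas preserves a here (none of its changes turn any other segment into a), so the proto-segment is *a.
Position 4: Havas has p, Sevas has f, Vepanan has p. Havas preserves p here (none of its changes turn any other segment into p), so the proto-segment is *p.
Position 3: Havas has m, Sevas has m, Vepanan has n. Vepanan preserves n here (none of its changes turn any other segment into n), so the proto-segment is *n.
Verify the candidate proto-form against each daughter:
Havas: *nanpisya > nanpesya > nampesya  (by vowel merger, nasal place assimilation)
Sevas: *nanpisya > nanfisya > namfisya  (by unconditioned shift, nasal place assimilation)
Vepanan: *nanpisya
  nanpisya (rule 1 does not apply)
  nanpisya → nenpisye   [vowel merger]
  nenpisye → ninpisye   [pre-nasal raising]
  ninpisye (rule 4 does not apply)
  giving Vepanan ninpisye.
Only *nanpisya yields all of Havas nampesya, Sevas namfisya, Vepanan ninpisye.

*nanpisya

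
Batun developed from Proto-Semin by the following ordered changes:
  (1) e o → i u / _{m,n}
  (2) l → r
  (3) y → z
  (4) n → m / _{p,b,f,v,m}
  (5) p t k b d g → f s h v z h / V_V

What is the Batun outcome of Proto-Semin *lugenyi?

ruhinzi

Batun: start from *lugenyi.
  rule 1 (pre-nasal raising): lugenyi → luginyi
  rule 2 (unconditioned shift): luginyi → ruginyi
  rule 3 (unconditioned shift): ruginyi → ruginzi
  rule 4: no change — ruginzi
  rule 5 (intervocalic lenition): ruginzi → ruhinzi
  ⇒ Batun ruhinzi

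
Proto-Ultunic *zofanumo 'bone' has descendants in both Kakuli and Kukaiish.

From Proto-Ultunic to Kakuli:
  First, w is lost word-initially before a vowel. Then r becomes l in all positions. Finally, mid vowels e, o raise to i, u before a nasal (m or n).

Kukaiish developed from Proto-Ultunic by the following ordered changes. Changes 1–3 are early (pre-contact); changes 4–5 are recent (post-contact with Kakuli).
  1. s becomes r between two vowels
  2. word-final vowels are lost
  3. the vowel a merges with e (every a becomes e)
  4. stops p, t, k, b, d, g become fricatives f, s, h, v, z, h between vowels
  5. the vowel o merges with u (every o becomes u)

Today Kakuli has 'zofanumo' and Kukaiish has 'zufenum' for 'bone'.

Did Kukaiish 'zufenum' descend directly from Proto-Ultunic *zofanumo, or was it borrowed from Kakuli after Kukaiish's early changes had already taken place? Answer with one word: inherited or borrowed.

inherited

If inherited, *zofanumo would pass through all of Kukaiish's changes:
Kukaiish: *zofanumo
  zofanumo (rule 1 does not apply)
  zofanumo → zofanum   [apocope]
  zofanum → zofenum   [vowel merger]
  zofenum (rule 4 does not apply)
  zofenum → zufenum   [vowel merger]
  giving Kukaiish zufenum.
If borrowed from Kakuli 'zofanumo' after the early changes, it would undergo only the recent ones:
  rule 4 (intervocalic lenition): no change (zofanumo)
  rule 5 (vowel merger): zofanumo → zufanumu
  ⇒ as a loan: zufanumu
Kukaiish 'zufenum' matches the inherited outcome exactly, so it is an inherited cognate, not a loan.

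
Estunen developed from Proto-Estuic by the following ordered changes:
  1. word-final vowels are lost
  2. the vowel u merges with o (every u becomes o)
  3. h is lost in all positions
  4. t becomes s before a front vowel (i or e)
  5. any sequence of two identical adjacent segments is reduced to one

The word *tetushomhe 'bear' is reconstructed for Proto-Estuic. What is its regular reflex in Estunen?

setosom

Estunen: *tetushomhe > tetushomh > tetoshomh > tetosom > setosom  (by apocope, vowel merger, h-loss, palatalisation)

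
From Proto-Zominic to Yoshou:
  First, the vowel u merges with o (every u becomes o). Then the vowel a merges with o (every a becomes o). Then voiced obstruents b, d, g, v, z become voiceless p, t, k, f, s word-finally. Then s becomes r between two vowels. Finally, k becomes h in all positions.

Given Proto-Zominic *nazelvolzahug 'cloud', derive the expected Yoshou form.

nozelvolzohoh

Yoshou: *nazelvolzahug > nazelvolzahog > nozelvolzohog > nozelvolzohok > nozelvolzohoh  (by vowel merger, vowel merger, final devoicing, unconditioned shift)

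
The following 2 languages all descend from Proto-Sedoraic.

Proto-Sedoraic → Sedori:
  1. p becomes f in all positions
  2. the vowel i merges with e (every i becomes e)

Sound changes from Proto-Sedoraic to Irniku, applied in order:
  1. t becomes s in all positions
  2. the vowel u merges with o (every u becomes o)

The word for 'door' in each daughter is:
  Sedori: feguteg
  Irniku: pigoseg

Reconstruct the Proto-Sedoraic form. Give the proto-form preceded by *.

*piguteg

Position 4: Sedori has u, Irniku has o. Sedori preserves u here (none of its changes turn any other segment into u), so the proto-segment is *u.
Position 5: Sedori has t, Irniku has s. Sedori preserves t here (none of its changes turn any other segment into t), so the proto-segment is *t.
Position 2: Sedori has e, Irniku has i. Irniku preserves i here (none of its changes turn any other segment into i), so the proto-segment is *i.
This points to *piguteg. Verify forward in each daughter:
Sedori: start from *piguteg.
  rule 1 (unconditioned shift): piguteg → figuteg
  rule 2 (vowel merger): figuteg → feguteg
  ⇒ Sedori feguteg
Irniku: *piguteg
  piguteg → piguseg   [unconditioned shift]
  piguseg → pigoseg   [vowel merger]
  giving Irniku pigoseg.
Only *piguteg yields all of Sedori feguteg, Irniku pigoseg.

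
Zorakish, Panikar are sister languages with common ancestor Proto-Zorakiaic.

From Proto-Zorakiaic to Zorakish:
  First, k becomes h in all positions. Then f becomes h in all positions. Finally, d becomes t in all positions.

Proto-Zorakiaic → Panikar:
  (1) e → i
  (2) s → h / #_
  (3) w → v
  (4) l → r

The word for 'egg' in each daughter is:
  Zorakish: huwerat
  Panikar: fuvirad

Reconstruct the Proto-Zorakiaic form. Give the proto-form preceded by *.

Position 7: Zorakish has t, Panikar has d. Panikar preserves d here (none of its changes turn any other segment into d), so the proto-segment is *d.
Position 3: Zorakish has w, Panikar has v. Zorakish preserves w here (none of its changes turn any other segment into w), so the proto-segment is *w.
Continuing position by position gives *fuwerad; check it forward:
Zorakish: *fuwerad
  fuwerad (rule 1 does not apply)
  fuwerad → huwerad   [unconditioned shift]
  huwerad → huwerat   [unconditioned shift]
  giving Zorakish huwerat.
Panikar: start from *fuwerad.
  rule 1 (vowel merger): fuwerad → fuwirad
  rule 2: no change — fuwirad
  rule 3 (unconditioned shift): fuwirad → fuvirad
  rule 4: no change — fuvirad
  ⇒ Panikar fuvirad
*fuwerad is the unique common source.

*fuwerad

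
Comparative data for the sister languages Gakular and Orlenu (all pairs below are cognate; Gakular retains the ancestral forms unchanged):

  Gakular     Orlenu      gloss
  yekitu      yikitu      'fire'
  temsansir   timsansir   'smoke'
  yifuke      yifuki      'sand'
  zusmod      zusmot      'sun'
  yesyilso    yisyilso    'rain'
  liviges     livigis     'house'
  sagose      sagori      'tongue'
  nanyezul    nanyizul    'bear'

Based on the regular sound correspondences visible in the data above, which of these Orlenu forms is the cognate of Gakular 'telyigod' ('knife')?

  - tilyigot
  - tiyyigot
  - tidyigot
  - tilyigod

yekitu ~ yikitu, yesyilso ~ yisyilso — Gakular e corresponds to Orlenu i after a consonant, before a consonant other than r, m, n, p, b, f, v.
zusmod ~ zusmot — Gakular d corresponds to Orlenu t word-finally.
Applying these to Gakular 'telyigod':
  telyigod → tilyigod   (e→i after a consonant, before a consonant other than r, m, n, p, b, f, v)
  tilyigod → tilyigot   (d→t word-finally)
So the Orlenu cognate is 'tilyigot'.

tilyigot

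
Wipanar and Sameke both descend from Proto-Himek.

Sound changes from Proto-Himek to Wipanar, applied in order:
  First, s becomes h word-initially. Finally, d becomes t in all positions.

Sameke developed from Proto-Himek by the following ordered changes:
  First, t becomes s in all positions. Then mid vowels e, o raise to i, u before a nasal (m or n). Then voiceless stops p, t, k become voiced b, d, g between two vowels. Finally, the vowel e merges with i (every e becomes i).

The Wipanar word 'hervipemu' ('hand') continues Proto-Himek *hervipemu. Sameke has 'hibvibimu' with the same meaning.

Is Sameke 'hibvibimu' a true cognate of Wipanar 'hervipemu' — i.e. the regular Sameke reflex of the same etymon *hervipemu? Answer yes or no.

Derive the expected Sameke reflex of *hervipemu:
Sameke: *hervipemu
  hervipemu (rule 1 does not apply)
  hervipemu → hervipimu   [pre-nasal raising]
  hervipimu → hervibimu   [intervocalic voicing]
  hervibimu → hirvibimu   [vowel merger]
  giving Sameke hirvibimu.
The regular Sameke reflex would be 'hirvibimu', but the attested form is 'hibvibimu'. The correspondence is irregular, so they are not cognates (the Sameke form has a different source).

no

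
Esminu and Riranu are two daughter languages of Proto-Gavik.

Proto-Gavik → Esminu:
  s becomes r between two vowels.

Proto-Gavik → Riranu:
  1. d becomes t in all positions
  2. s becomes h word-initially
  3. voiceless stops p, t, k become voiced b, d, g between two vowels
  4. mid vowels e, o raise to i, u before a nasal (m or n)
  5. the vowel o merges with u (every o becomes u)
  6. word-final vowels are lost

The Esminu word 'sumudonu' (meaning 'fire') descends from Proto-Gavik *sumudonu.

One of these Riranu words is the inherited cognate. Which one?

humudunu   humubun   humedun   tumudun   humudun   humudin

Riranu: start from *sumudonu.
  rule 1 (unconditioned shift): sumudonu → sumutonu
  rule 2 (debuccalisation): sumutonu → humutonu
  rule 3 (intervocalic voicing): humutonu → humudonu
  rule 4 (pre-nasal raising): humudonu → humudunu
  rule 5: no change — humudunu
  rule 6 (apocope): humudunu → humudun
  ⇒ Riranu humudun

humudun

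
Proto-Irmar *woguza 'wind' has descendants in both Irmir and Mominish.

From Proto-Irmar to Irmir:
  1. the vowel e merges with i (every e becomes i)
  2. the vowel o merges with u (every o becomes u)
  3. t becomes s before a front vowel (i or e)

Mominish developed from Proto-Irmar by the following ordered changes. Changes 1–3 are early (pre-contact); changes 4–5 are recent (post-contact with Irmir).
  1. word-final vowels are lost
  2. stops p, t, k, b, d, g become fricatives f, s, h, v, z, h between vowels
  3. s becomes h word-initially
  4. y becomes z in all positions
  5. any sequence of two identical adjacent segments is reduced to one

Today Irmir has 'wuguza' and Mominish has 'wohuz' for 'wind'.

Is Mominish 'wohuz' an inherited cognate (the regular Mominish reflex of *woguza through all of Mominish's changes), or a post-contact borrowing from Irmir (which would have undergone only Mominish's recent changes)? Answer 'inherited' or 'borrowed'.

inherited

If inherited, *woguza would pass through all of Mominish's changes:
Mominish: *woguza
  woguza → woguz   [apocope]
  woguz → wohuz   [intervocalic lenition]
  wohuz (rule 3 does not apply)
  wohuz (rule 4 does not apply)
  wohuz (rule 5 does not apply)
  giving Mominish wohuz.
If borrowed from Irmir 'wuguza' after the early changes, it would undergo only the recent ones:
  rule 4 (unconditioned shift): no change (wuguza)
  rule 5 (degemination): no change (wuguza)
  ⇒ as a loan: wuguza
Mominish 'wohuz' matches the inherited outcome exactly, so it is an inherited cognate, not a loan.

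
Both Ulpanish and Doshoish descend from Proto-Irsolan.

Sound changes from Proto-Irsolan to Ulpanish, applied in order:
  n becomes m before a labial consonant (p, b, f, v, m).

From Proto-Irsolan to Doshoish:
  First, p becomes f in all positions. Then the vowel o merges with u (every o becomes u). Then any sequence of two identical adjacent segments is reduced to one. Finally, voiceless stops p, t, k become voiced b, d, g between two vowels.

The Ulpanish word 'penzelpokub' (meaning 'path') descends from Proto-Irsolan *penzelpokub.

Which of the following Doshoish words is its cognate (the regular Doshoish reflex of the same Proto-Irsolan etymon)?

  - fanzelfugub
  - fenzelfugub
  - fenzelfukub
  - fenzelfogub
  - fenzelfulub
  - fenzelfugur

Doshoish: *penzelpokub > fenzelfokub > fenzelfukub > fenzelfugub  (by unconditioned shift, vowel merger, intervocalic voicing)
Only 'fenzelfugub' matches the regular Doshoish development of *penzelpokub.

fenzelfugub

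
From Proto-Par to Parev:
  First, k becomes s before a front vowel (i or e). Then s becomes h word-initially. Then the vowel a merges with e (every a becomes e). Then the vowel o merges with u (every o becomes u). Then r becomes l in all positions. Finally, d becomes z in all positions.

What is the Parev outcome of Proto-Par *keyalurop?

heyelulup

Parev: *keyalurop
  keyalurop → seyalurop   [palatalisation]
  seyalurop → heyalurop   [debuccalisation]
  heyalurop → heyelurop   [vowel merger]
  heyelurop → heyelurup   [vowel merger]
  heyelurup → heyelulup   [unconditioned shift]
  heyelulup (rule 6 does not apply)
  giving Parev heyelulup.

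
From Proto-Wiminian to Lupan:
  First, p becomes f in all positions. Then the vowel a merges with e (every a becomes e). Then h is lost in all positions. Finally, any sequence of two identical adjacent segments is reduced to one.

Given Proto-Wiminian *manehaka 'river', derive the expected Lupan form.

Lupan: *manehaka > meneheke > meneeke > meneke  (by vowel merger, h-loss, degemination)

meneke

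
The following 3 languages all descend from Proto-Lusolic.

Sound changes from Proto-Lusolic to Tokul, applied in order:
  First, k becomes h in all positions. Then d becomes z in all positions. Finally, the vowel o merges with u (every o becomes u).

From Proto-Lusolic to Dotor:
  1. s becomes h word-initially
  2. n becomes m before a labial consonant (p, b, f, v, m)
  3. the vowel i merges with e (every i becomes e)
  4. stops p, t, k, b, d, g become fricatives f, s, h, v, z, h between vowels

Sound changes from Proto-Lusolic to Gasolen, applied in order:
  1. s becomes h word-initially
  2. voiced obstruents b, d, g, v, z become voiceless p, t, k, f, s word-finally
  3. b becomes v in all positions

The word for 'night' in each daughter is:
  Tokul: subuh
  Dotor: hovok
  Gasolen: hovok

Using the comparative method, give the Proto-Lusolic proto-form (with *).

*sobok

Position 1: Tokul has s, Dotor has h, Gasolen has h. Tokul preserves s here (none of its changes turn any other segment into s), so the proto-segment is *s.
Position 5: Tokul has h, Dotor has k, Gasolen has k. Dotor preserves k here (none of its changes turn any other segment into k), so the proto-segment is *k.
Position 3: Tokul has b, Dotor has v, Gasolen has v. Tokul preserves b here (none of its changes turn any other segment into b), so the proto-segment is *b.
Continuing position by position gives *sobok; check it forward:
Tokul: start from *sobok.
  rule 1 (unconditioned shift): sobok → soboh
  rule 2: no change — soboh
  rule 3 (vowel merger): soboh → subuh
  ⇒ Tokul subuh
Dotor: start from *sobok.
  rule 1 (debuccalisation): sobok → hobok
  rule 2: no change — hobok
  rule 3: no change — hobok
  rule 4 (intervocalic lenition): hobok → hovok
  ⇒ Dotor hovok
Gasolen: *sobok
  sobok → hobok   [debuccalisation]
  hobok (rule 2 does not apply)
  hobok → hovok   [unconditioned shift]
  giving Gasolen hovok.
Only *sobok yields all of Tokul subuh, Dotor hovok, Gasolen hovok.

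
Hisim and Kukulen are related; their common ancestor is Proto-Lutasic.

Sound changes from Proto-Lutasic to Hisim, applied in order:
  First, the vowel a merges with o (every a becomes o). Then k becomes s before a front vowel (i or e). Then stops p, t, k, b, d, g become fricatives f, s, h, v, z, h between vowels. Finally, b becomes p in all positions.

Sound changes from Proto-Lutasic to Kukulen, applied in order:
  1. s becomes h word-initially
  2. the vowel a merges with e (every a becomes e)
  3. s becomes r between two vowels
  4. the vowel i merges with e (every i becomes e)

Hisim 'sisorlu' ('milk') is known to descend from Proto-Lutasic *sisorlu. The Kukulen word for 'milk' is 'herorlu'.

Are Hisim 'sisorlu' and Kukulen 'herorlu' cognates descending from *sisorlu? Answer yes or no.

Derive the expected Kukulen reflex of *sisorlu:
Kukulen: *sisorlu
  sisorlu → hisorlu   [debuccalisation]
  hisorlu (rule 2 does not apply)
  hisorlu → hirorlu   [rhotacism]
  hirorlu → herorlu   [vowel merger]
  giving Kukulen herorlu.
Kukulen 'herorlu' matches the regular reflex exactly, so the pair is cognate.

yes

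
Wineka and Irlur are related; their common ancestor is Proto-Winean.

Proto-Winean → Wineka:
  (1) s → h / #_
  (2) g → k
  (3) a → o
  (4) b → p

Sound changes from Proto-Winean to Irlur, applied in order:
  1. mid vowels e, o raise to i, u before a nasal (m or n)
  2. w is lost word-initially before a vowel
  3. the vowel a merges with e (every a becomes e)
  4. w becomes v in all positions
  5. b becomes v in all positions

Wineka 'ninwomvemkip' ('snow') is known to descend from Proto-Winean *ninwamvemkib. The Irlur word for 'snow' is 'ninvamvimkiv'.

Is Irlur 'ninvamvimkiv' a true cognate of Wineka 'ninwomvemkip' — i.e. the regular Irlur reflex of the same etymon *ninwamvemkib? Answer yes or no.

Derive the expected Irlur reflex of *ninwamvemkib:
Irlur: *ninwamvemkib
  ninwamvemkib → ninwamvimkib   [pre-nasal raising]
  ninwamvimkib (rule 2 does not apply)
  ninwamvimkib → ninwemvimkib   [vowel merger]
  ninwemvimkib → ninvemvimkib   [unconditioned shift]
  ninvemvimkib → ninvemvimkiv   [unconditioned shift]
  giving Irlur ninvemvimkiv.
The regular Irlur reflex would be 'ninvemvimkiv', but the attested form is 'ninvamvimkiv'. The correspondence is irregular, so they are not cognates (the Irlur form has a different source).

no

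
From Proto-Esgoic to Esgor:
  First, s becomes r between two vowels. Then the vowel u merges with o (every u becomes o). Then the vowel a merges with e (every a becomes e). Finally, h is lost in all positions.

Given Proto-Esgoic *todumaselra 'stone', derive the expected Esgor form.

todomerelre

Esgor: *todumaselra > todumarelra > todomarelra > todomerelre  (by rhotacism, vowel merger, vowel merger)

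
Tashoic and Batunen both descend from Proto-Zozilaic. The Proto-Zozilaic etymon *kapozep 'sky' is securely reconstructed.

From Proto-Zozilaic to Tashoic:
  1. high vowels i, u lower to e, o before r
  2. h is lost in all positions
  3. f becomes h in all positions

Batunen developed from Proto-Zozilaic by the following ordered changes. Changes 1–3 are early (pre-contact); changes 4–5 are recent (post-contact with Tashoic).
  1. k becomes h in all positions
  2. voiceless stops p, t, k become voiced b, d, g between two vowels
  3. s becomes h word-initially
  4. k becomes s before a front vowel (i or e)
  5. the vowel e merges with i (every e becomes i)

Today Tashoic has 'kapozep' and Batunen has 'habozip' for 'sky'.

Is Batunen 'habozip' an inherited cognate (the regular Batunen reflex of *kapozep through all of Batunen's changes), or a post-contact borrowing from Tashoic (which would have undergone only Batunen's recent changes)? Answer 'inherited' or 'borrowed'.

inherited

If inherited, *kapozep would pass through all of Batunen's changes:
Batunen: *kapozep > hapozep > habozep > habozip  (by unconditioned shift, intervocalic voicing, vowel merger)
If borrowed from Tashoic 'kapozep' after the early changes, it would undergo only the recent ones:
  rule 4 (palatalisation): no change (kapozep)
  rule 5 (vowel merger): kapozep → kapozip
  ⇒ as a loan: kapozip
Batunen 'habozip' matches the inherited outcome exactly, so it is an inherited cognate, not a loan.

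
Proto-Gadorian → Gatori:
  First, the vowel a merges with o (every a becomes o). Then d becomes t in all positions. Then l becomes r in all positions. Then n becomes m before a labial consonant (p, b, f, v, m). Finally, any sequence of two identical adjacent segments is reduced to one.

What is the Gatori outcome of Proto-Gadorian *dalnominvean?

tornomimveon

Gatori: *dalnominvean
  dalnominvean → dolnominveon   [vowel merger]
  dolnominveon → tolnominveon   [unconditioned shift]
  tolnominveon → tornominveon   [unconditioned shift]
  tornominveon → tornomimveon   [nasal place assimilation]
  tornomimveon (rule 5 does not apply)
  giving Gatori tornomimveon.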